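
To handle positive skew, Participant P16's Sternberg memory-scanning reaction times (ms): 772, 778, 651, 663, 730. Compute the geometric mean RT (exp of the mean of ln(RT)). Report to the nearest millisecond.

717 ms

ln(RT): 6.6490, 6.6567, 6.4785, 6.4968, 6.5930
Mean ln(RT) = 32.8740/5 = 6.57481
Geometric mean = exp(6.57481) = 716.81 ms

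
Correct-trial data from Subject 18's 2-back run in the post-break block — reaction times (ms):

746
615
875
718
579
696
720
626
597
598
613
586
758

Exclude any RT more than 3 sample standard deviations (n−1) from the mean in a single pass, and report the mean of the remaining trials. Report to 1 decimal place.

671.3 ms

n = 13, ΣRT = 8727, M = 671.308
Σ(x−M)² = 95062.77; s = √(95062.77/12) = 89.005
Cutoffs: 671.308 ± 3·89.005 → [404.3, 938.3]
No RTs fall outside the cutoffs; all 13 retained. Mean = 8727/13 = 671.308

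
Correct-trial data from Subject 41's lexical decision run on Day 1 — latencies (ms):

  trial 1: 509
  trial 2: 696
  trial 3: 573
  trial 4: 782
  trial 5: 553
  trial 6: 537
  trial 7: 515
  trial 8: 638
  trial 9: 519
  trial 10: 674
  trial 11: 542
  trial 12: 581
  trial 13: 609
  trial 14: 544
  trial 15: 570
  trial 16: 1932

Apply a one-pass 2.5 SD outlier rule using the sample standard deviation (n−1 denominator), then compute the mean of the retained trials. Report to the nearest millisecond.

589 ms

n = 16, ΣRT = 10774, M = 673.375
Σ(x−M)² = 1774157.75; s = √(1774157.75/15) = 343.915
Cutoffs: 673.375 ± 2.5·343.915 → [-186.4, 1533.2]
Outside: 1932 → excluded.
Retained (n=15): Σ = 8842, mean = 8842/15 = 589.467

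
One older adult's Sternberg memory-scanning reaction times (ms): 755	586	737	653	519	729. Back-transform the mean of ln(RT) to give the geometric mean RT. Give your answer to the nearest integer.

657 ms

ln(RT): 6.6267, 6.3733, 6.6026, 6.4816, 6.2519, 6.5917
Mean ln(RT) = 38.9278/6 = 6.48796
Geometric mean = exp(6.48796) = 657.18 ms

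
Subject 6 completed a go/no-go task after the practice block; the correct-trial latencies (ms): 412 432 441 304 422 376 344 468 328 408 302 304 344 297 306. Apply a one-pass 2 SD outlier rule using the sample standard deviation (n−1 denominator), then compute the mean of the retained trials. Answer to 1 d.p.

365.9 ms

n = 15, ΣRT = 5488, M = 365.867
Σ(x−M)² = 50057.73; s = √(50057.73/14) = 59.796
Cutoffs: 365.867 ± 2·59.796 → [246.3, 485.5]
No RTs fall outside the cutoffs; all 15 retained. Mean = 5488/15 = 365.867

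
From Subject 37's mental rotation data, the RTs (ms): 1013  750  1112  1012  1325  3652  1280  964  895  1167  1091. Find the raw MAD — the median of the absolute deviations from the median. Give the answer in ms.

Sorted: 750, 895, 964, 1012, 1013, 1091, 1112, 1167, 1280, 1325, 3652 → median = 1091
|x − 1091|: 78, 341, 21, 79, 234, 2561, 189, 127, 196, 76, 0
Sorted deviations: 0, 21, 76, 78, 79, 127, 189, 196, 234, 341, 2561 → MAD = 127

127 ms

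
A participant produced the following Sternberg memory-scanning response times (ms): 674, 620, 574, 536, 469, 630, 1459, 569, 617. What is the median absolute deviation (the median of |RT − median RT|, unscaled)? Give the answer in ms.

Sorted: 469, 536, 569, 574, 617, 620, 630, 674, 1459 → median = 617
|x − 617|: 57, 3, 43, 81, 148, 13, 842, 48, 0
Sorted deviations: 0, 3, 13, 43, 48, 57, 81, 148, 842 → MAD = 48

48 ms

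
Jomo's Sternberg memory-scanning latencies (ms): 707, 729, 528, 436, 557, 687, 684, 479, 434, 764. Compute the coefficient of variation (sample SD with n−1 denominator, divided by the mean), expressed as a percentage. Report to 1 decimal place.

21.2%

n = 10, Σ = 6005, M = 600.5000
Σ(x−M)² = 145734.500; s = √(145734.500/9) = 127.2506
CV = 127.2506 / 600.5000 = 0.21191 = 21.191%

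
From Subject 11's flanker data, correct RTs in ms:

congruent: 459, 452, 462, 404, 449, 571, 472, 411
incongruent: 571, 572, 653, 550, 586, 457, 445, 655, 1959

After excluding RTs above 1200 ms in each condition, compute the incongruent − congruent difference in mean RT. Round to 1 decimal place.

101.1 ms

incongruent: exclude 1959
M(congruent) = 3680/8 = 460.000
M(incongruent) = 4489/8 = 561.125
Difference = 561.125 − 460.000 = 101.125 ms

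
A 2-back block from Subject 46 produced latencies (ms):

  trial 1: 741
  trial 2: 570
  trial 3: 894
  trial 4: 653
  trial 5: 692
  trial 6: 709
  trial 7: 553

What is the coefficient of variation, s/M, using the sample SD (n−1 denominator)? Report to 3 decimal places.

n = 7, Σ = 4812, M = 687.4286
Σ(x−M)² = 79073.714; s = √(79073.714/6) = 114.7996
CV = 114.7996 / 687.4286 = 0.16700

0.167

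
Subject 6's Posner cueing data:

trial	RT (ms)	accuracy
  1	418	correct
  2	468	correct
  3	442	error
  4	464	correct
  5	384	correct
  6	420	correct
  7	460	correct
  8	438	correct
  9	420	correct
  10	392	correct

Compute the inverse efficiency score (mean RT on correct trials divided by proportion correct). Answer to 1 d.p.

Correct trials (n=9): 418, 468, 464, 384, 420, 460, 438, 420, 392
Mean correct RT = 3864/9 = 429.3333 ms
Proportion correct = 9/10
IES = 429.3333 / (9/10) = 477.037 ms

477.0 ms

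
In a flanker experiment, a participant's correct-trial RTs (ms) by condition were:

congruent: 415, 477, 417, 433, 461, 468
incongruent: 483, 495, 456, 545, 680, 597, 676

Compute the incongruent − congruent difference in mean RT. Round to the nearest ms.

117 ms

M(congruent) = 2671/6 = 445.167
M(incongruent) = 3932/7 = 561.714
Difference = 561.714 − 445.167 = 116.548 ms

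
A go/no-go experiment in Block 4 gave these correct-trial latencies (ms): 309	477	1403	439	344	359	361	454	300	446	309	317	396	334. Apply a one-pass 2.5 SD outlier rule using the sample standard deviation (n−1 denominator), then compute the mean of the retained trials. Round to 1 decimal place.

372.7 ms

n = 14, ΣRT = 6248, M = 446.286
Σ(x−M)² = 1032658.86; s = √(1032658.86/13) = 281.843
Cutoffs: 446.286 ± 2.5·281.843 → [-258.3, 1150.9]
Outside: 1403 → excluded.
Retained (n=13): Σ = 4845, mean = 4845/13 = 372.692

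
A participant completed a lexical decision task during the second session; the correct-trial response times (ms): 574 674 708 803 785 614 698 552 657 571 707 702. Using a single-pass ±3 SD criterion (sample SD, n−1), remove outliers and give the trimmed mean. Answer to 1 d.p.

670.4 ms

n = 12, ΣRT = 8045, M = 670.417
Σ(x−M)² = 71794.92; s = √(71794.92/11) = 80.789
Cutoffs: 670.417 ± 3·80.789 → [428.1, 912.8]
No RTs fall outside the cutoffs; all 12 retained. Mean = 8045/12 = 670.417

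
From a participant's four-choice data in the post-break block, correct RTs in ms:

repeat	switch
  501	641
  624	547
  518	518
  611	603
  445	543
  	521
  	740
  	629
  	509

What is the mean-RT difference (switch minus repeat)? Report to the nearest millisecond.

M(repeat) = 2699/5 = 539.800
M(switch) = 5251/9 = 583.444
Difference = 583.444 − 539.800 = 43.644 ms

44 ms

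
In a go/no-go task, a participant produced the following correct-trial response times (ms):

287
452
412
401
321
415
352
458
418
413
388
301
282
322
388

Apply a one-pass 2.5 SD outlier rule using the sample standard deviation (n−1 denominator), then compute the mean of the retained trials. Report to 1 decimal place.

374.0 ms

n = 15, ΣRT = 5610, M = 374.000
Σ(x−M)² = 48202.00; s = √(48202.00/14) = 58.677
Cutoffs: 374.000 ± 2.5·58.677 → [227.3, 520.7]
No RTs fall outside the cutoffs; all 15 retained. Mean = 5610/15 = 374.000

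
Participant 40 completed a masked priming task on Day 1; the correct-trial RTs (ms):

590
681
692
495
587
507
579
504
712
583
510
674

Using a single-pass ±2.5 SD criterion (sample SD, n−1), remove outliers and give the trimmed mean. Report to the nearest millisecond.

593 ms

n = 12, ΣRT = 7114, M = 592.833
Σ(x−M)² = 70417.67; s = √(70417.67/11) = 80.010
Cutoffs: 592.833 ± 2.5·80.010 → [392.8, 792.9]
No RTs fall outside the cutoffs; all 12 retained. Mean = 7114/12 = 592.833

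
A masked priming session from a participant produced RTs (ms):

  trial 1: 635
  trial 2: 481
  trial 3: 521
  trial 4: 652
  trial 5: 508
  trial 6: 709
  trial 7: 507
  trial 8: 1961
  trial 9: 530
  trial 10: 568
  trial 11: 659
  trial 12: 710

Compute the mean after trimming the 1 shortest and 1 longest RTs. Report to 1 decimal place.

599.9 ms

Sorted: 481, 507, 508, 521, 530, 568, 635, 652, 659, 709, 710, 1961
Drop lowest 1 (481) and highest 1 (1961)
Remaining (n=10): Σ = 5999, mean = 5999/10 = 599.900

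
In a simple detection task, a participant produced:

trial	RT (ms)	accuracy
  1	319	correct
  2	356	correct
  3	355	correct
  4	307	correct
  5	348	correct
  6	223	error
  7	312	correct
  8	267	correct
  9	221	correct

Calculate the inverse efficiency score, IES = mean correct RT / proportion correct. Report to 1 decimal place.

Correct trials (n=8): 319, 356, 355, 307, 348, 312, 267, 221
Mean correct RT = 2485/8 = 310.6250 ms
Proportion correct = 8/9
IES = 310.6250 / (8/9) = 349.453 ms

349.5 ms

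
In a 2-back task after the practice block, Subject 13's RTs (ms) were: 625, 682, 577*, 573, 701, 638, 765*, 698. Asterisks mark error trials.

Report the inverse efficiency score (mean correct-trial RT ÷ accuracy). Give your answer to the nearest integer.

Correct trials (n=6): 625, 682, 573, 701, 638, 698
Mean correct RT = 3917/6 = 652.8333 ms
Proportion correct = 6/8
IES = 652.8333 / (6/8) = 870.444 ms

870 ms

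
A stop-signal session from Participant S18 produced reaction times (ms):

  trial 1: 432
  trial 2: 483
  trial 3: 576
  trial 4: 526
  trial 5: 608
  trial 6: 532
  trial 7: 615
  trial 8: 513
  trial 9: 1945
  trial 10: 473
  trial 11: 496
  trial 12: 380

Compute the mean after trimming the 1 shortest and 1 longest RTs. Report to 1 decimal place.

Sorted: 380, 432, 473, 483, 496, 513, 526, 532, 576, 608, 615, 1945
Drop lowest 1 (380) and highest 1 (1945)
Remaining (n=10): Σ = 5254, mean = 5254/10 = 525.400

525.4 ms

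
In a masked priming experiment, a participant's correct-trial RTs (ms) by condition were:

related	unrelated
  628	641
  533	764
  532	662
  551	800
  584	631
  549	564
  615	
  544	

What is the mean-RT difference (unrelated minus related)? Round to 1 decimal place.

110.0 ms

M(related) = 4536/8 = 567.000
M(unrelated) = 4062/6 = 677.000
Difference = 677.000 − 567.000 = 110.000 ms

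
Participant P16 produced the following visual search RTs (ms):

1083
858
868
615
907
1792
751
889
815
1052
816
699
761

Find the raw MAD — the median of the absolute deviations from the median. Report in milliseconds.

97 ms

Sorted: 615, 699, 751, 761, 815, 816, 858, 868, 889, 907, 1052, 1083, 1792 → median = 858
|x − 858|: 225, 0, 10, 243, 49, 934, 107, 31, 43, 194, 42, 159, 97
Sorted deviations: 0, 10, 31, 42, 43, 49, 97, 107, 159, 194, 225, 243, 934 → MAD = 97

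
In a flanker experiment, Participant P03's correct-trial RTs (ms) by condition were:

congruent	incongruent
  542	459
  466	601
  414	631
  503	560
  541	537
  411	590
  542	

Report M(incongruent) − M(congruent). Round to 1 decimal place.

M(congruent) = 3419/7 = 488.429
M(incongruent) = 3378/6 = 563.000
Difference = 563.000 − 488.429 = 74.571 ms

74.6 ms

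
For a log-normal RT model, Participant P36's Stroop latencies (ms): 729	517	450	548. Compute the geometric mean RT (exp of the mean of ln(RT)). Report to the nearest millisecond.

ln(RT): 6.5917, 6.2480, 6.1092, 6.3063
Mean ln(RT) = 25.2552/4 = 6.31381
Geometric mean = exp(6.31381) = 552.14 ms

552 ms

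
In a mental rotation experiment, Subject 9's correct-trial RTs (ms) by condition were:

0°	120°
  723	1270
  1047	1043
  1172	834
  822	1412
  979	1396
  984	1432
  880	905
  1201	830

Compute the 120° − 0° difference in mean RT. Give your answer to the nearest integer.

164 ms

M(0°) = 7808/8 = 976.000
M(120°) = 9122/8 = 1140.250
Difference = 1140.250 − 976.000 = 164.250 ms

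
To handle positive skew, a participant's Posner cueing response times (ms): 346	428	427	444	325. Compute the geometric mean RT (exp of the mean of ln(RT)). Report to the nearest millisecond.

391 ms

ln(RT): 5.8464, 6.0591, 6.0568, 6.0958, 5.7838
Mean ln(RT) = 29.8420/5 = 5.96840
Geometric mean = exp(5.96840) = 390.88 ms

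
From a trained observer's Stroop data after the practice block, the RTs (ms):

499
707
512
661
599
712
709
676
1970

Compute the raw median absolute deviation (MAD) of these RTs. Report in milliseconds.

36 ms

Sorted: 499, 512, 599, 661, 676, 707, 709, 712, 1970 → median = 676
|x − 676|: 177, 31, 164, 15, 77, 36, 33, 0, 1294
Sorted deviations: 0, 15, 31, 33, 36, 77, 164, 177, 1294 → MAD = 36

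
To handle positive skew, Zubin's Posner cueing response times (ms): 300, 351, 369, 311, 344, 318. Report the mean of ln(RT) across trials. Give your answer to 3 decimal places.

ln(RT): 5.7038, 5.8608, 5.9108, 5.7398, 5.8406, 5.7621
Σ ln(RT) = 34.8179
Mean = 34.8179/6 = 5.80298

5.803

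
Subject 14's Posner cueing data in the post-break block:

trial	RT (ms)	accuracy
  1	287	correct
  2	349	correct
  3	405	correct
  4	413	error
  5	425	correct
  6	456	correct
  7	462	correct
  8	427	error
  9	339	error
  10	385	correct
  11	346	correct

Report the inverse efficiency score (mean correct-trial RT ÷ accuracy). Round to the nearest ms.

535 ms

Correct trials (n=8): 287, 349, 405, 425, 456, 462, 385, 346
Mean correct RT = 3115/8 = 389.3750 ms
Proportion correct = 8/11
IES = 389.3750 / (8/11) = 535.391 ms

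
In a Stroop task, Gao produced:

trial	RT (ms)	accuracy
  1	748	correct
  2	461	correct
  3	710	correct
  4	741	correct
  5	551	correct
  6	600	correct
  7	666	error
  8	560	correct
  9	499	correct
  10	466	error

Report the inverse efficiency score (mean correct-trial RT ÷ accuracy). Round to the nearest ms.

761 ms

Correct trials (n=8): 748, 461, 710, 741, 551, 600, 560, 499
Mean correct RT = 4870/8 = 608.7500 ms
Proportion correct = 8/10
IES = 608.7500 / (8/10) = 760.938 ms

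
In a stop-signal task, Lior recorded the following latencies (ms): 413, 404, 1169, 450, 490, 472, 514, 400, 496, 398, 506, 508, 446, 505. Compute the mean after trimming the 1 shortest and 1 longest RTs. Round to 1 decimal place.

467.0 ms

Sorted: 398, 400, 404, 413, 446, 450, 472, 490, 496, 505, 506, 508, 514, 1169
Drop lowest 1 (398) and highest 1 (1169)
Remaining (n=12): Σ = 5604, mean = 5604/12 = 467.000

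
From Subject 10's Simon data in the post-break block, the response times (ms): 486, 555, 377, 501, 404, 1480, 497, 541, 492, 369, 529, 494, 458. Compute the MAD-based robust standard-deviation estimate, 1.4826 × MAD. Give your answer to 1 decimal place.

Sorted: 369, 377, 404, 458, 486, 492, 494, 497, 501, 529, 541, 555, 1480 → median = 494
|x − 494| sorted: 0, 2, 3, 7, 8, 35, 36, 47, 61, 90, 117, 125, 986 → MAD = 36
Robust SD ≈ 1.4826 × 36 = 53.374

53.4 ms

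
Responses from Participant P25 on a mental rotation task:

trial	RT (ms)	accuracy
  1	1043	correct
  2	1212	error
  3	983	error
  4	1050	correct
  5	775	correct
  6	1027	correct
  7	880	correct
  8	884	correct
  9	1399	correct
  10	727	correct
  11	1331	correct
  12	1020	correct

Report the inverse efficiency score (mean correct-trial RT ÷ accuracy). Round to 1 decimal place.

Correct trials (n=10): 1043, 1050, 775, 1027, 880, 884, 1399, 727, 1331, 1020
Mean correct RT = 10136/10 = 1013.6000 ms
Proportion correct = 10/12
IES = 1013.6000 / (10/12) = 1216.320 ms

1216.3 ms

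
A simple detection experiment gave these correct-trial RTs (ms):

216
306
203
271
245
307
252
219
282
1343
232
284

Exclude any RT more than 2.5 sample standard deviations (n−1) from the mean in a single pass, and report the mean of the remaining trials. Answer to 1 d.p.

256.1 ms

n = 12, ΣRT = 4160, M = 346.667
Σ(x−M)² = 1096200.67; s = √(1096200.67/11) = 315.681
Cutoffs: 346.667 ± 2.5·315.681 → [-442.5, 1135.9]
Outside: 1343 → excluded.
Retained (n=11): Σ = 2817, mean = 2817/11 = 256.091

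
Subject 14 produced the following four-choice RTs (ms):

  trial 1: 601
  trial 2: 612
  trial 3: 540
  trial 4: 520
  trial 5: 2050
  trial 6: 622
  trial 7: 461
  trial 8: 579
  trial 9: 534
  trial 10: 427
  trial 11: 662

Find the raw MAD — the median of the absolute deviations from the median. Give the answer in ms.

45 ms

Sorted: 427, 461, 520, 534, 540, 579, 601, 612, 622, 662, 2050 → median = 579
|x − 579|: 22, 33, 39, 59, 1471, 43, 118, 0, 45, 152, 83
Sorted deviations: 0, 22, 33, 39, 43, 45, 59, 83, 118, 152, 1471 → MAD = 45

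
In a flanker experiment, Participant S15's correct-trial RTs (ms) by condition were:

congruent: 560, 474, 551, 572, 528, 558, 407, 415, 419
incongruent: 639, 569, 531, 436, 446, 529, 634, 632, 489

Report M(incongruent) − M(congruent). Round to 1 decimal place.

46.8 ms

M(congruent) = 4484/9 = 498.222
M(incongruent) = 4905/9 = 545.000
Difference = 545.000 − 498.222 = 46.778 ms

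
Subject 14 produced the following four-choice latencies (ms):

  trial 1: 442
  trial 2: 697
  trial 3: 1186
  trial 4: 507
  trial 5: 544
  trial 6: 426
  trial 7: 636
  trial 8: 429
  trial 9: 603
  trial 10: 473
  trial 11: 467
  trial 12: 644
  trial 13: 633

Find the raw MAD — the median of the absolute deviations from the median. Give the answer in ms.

Sorted: 426, 429, 442, 467, 473, 507, 544, 603, 633, 636, 644, 697, 1186 → median = 544
|x − 544|: 102, 153, 642, 37, 0, 118, 92, 115, 59, 71, 77, 100, 89
Sorted deviations: 0, 37, 59, 71, 77, 89, 92, 100, 102, 115, 118, 153, 642 → MAD = 92

92 ms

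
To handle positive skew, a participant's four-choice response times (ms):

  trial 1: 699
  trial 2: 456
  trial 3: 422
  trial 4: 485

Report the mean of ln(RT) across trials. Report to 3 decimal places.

ln(RT): 6.5497, 6.1225, 6.0450, 6.1841
Σ ln(RT) = 24.9013
Mean = 24.9013/4 = 6.22532

6.225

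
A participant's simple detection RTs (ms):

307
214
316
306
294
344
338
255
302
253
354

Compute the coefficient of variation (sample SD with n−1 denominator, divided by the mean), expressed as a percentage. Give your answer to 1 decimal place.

n = 11, Σ = 3283, M = 298.4545
Σ(x−M)² = 18280.727; s = √(18280.727/10) = 42.7560
CV = 42.7560 / 298.4545 = 0.14326 = 14.326%

14.3%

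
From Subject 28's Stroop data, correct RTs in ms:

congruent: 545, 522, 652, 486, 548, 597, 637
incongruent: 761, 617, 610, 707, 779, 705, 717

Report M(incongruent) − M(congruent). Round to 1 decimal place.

M(congruent) = 3987/7 = 569.571
M(incongruent) = 4896/7 = 699.429
Difference = 699.429 − 569.571 = 129.857 ms

129.9 ms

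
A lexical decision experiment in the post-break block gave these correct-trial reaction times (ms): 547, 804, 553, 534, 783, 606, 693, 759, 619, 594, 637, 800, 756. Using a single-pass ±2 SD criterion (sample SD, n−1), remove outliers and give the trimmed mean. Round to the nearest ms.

n = 13, ΣRT = 8685, M = 668.077
Σ(x−M)² = 124298.92; s = √(124298.92/12) = 101.775
Cutoffs: 668.077 ± 2·101.775 → [464.5, 871.6]
No RTs fall outside the cutoffs; all 13 retained. Mean = 8685/13 = 668.077

668 ms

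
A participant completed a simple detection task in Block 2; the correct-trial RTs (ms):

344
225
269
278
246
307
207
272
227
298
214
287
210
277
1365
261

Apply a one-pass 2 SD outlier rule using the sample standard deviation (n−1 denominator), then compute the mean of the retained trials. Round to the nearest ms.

n = 16, ΣRT = 5287, M = 330.438
Σ(x−M)² = 1163853.94; s = √(1163853.94/15) = 278.550
Cutoffs: 330.438 ± 2·278.550 → [-226.7, 887.5]
Outside: 1365 → excluded.
Retained (n=15): Σ = 3922, mean = 3922/15 = 261.467

261 ms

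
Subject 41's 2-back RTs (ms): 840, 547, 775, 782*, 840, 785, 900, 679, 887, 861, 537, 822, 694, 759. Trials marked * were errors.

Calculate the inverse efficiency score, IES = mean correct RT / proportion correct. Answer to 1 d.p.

822.3 ms

Correct trials (n=13): 840, 547, 775, 840, 785, 900, 679, 887, 861, 537, 822, 694, 759
Mean correct RT = 9926/13 = 763.5385 ms
Proportion correct = 13/14
IES = 763.5385 / (13/14) = 822.272 ms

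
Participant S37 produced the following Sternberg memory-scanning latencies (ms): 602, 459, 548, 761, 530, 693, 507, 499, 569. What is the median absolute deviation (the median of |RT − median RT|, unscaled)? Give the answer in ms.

49 ms

Sorted: 459, 499, 507, 530, 548, 569, 602, 693, 761 → median = 548
|x − 548|: 54, 89, 0, 213, 18, 145, 41, 49, 21
Sorted deviations: 0, 18, 21, 41, 49, 54, 89, 145, 213 → MAD = 49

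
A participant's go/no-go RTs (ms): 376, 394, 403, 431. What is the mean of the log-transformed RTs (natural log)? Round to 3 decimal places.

ln(RT): 5.9296, 5.9764, 5.9989, 6.0661
Σ ln(RT) = 23.9710
Mean = 23.9710/4 = 5.99275

5.993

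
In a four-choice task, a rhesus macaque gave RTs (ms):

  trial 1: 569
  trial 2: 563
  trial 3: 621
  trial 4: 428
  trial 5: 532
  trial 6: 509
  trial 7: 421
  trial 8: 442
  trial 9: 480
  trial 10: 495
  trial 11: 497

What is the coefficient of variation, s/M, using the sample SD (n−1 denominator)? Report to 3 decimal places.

n = 11, Σ = 5557, M = 505.1818
Σ(x−M)² = 39403.636; s = √(39403.636/10) = 62.7723
CV = 62.7723 / 505.1818 = 0.12426

0.124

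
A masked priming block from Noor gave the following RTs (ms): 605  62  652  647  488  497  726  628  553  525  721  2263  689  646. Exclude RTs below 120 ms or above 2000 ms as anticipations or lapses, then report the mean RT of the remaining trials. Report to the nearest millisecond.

615 ms

Excluded: 62, 2263
Retained (n=12): Σ = 7377
Mean = 7377/12 = 614.7500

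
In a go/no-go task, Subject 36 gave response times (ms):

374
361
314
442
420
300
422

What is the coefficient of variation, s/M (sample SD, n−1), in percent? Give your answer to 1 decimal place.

n = 7, Σ = 2633, M = 376.1429
Σ(x−M)² = 18256.857; s = √(18256.857/6) = 55.1617
CV = 55.1617 / 376.1429 = 0.14665 = 14.665%

14.7%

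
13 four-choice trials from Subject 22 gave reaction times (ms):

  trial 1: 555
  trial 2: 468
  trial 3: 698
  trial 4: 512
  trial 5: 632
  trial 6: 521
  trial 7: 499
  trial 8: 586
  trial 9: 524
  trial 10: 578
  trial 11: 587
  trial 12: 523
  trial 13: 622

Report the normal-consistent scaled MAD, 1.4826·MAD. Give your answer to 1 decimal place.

50.4 ms

Sorted: 468, 499, 512, 521, 523, 524, 555, 578, 586, 587, 622, 632, 698 → median = 555
|x − 555| sorted: 0, 23, 31, 31, 32, 32, 34, 43, 56, 67, 77, 87, 143 → MAD = 34
Robust SD ≈ 1.4826 × 34 = 50.408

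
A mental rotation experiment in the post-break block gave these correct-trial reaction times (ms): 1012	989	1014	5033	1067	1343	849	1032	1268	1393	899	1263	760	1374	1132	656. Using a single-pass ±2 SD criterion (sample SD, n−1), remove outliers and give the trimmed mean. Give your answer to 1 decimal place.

1070.1 ms

n = 16, ΣRT = 21084, M = 1317.750
Σ(x−M)² = 15434951.00; s = √(15434951.00/15) = 1014.395
Cutoffs: 1317.750 ± 2·1014.395 → [-711.0, 3346.5]
Outside: 5033 → excluded.
Retained (n=15): Σ = 16051, mean = 16051/15 = 1070.067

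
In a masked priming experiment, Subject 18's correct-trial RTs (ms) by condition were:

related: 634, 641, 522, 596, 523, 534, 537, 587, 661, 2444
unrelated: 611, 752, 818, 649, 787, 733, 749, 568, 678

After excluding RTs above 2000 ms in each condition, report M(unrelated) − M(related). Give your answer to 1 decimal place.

related: exclude 2444
M(related) = 5235/9 = 581.667
M(unrelated) = 6345/9 = 705.000
Difference = 705.000 − 581.667 = 123.333 ms

123.3 ms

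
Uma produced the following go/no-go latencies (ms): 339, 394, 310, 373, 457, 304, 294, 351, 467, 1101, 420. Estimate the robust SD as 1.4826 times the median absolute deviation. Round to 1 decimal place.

93.4 ms

Sorted: 294, 304, 310, 339, 351, 373, 394, 420, 457, 467, 1101 → median = 373
|x − 373| sorted: 0, 21, 22, 34, 47, 63, 69, 79, 84, 94, 728 → MAD = 63
Robust SD ≈ 1.4826 × 63 = 93.404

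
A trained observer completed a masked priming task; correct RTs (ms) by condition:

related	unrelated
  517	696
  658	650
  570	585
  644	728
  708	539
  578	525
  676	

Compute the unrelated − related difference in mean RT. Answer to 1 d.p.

M(related) = 4351/7 = 621.571
M(unrelated) = 3723/6 = 620.500
Difference = 620.500 − 621.571 = -1.071 ms

-1.1 ms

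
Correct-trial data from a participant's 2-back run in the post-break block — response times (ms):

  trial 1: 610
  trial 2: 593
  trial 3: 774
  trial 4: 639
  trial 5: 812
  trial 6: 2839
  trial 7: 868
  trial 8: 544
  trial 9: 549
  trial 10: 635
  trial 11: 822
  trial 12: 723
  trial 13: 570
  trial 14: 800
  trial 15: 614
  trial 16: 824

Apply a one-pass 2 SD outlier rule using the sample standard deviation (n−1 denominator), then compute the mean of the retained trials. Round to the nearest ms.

692 ms

n = 16, ΣRT = 13216, M = 826.000
Σ(x−M)² = 4507266.00; s = √(4507266.00/15) = 548.165
Cutoffs: 826.000 ± 2·548.165 → [-270.3, 1922.3]
Outside: 2839 → excluded.
Retained (n=15): Σ = 10377, mean = 10377/15 = 691.800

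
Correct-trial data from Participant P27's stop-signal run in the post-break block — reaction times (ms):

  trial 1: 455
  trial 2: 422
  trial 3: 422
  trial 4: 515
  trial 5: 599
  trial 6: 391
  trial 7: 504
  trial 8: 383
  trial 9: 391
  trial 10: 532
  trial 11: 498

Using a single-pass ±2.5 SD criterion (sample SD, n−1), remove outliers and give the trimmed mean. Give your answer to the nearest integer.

465 ms

n = 11, ΣRT = 5112, M = 464.727
Σ(x−M)² = 49028.18; s = √(49028.18/10) = 70.020
Cutoffs: 464.727 ± 2.5·70.020 → [289.7, 639.8]
No RTs fall outside the cutoffs; all 11 retained. Mean = 5112/11 = 464.727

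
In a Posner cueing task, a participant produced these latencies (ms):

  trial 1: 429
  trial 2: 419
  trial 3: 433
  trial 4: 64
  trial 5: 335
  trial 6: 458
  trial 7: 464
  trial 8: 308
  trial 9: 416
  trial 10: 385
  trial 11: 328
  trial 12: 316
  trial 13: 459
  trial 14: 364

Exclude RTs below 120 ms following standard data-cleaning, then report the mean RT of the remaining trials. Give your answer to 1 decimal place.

Excluded: 64
Retained (n=13): Σ = 5114
Mean = 5114/13 = 393.3846

393.4 ms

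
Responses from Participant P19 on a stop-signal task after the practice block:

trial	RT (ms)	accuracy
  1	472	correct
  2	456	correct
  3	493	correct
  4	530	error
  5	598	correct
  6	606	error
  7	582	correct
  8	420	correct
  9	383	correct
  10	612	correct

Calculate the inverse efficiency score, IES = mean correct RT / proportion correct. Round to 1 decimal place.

Correct trials (n=8): 472, 456, 493, 598, 582, 420, 383, 612
Mean correct RT = 4016/8 = 502.0000 ms
Proportion correct = 8/10
IES = 502.0000 / (8/10) = 627.500 ms

627.5 ms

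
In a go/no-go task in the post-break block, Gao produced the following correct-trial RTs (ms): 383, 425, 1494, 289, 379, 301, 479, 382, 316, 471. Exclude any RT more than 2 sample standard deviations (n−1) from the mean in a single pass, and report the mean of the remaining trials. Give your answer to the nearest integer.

n = 10, ΣRT = 4919, M = 491.900
Σ(x−M)² = 1154518.90; s = √(1154518.90/9) = 358.162
Cutoffs: 491.900 ± 2·358.162 → [-224.4, 1208.2]
Outside: 1494 → excluded.
Retained (n=9): Σ = 3425, mean = 3425/9 = 380.556

381 ms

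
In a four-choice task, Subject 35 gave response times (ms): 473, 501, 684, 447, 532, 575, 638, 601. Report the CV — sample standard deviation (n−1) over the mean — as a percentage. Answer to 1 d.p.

n = 8, Σ = 4451, M = 556.3750
Σ(x−M)² = 47863.875; s = √(47863.875/7) = 82.6904
CV = 82.6904 / 556.3750 = 0.14862 = 14.862%

14.9%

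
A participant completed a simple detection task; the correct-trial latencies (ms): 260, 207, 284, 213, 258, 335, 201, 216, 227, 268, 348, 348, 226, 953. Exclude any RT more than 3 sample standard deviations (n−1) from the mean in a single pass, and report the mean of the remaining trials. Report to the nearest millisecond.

261 ms

n = 14, ΣRT = 4344, M = 310.286
Σ(x−M)² = 479284.86; s = √(479284.86/13) = 192.011
Cutoffs: 310.286 ± 3·192.011 → [-265.7, 886.3]
Outside: 953 → excluded.
Retained (n=13): Σ = 3391, mean = 3391/13 = 260.846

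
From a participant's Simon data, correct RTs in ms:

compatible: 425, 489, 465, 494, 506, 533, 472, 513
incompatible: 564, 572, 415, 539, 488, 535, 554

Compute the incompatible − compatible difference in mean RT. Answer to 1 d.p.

36.7 ms

M(compatible) = 3897/8 = 487.125
M(incompatible) = 3667/7 = 523.857
Difference = 523.857 − 487.125 = 36.732 ms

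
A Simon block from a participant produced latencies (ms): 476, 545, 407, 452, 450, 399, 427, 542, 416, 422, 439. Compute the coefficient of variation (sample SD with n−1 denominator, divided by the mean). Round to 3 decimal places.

n = 11, Σ = 4975, M = 452.2727
Σ(x−M)² = 25152.182; s = √(25152.182/10) = 50.1520
CV = 50.1520 / 452.2727 = 0.11089

0.111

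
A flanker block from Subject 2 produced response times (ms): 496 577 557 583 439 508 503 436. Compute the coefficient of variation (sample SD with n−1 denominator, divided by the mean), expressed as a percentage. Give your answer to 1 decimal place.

n = 8, Σ = 4099, M = 512.3750
Σ(x−M)² = 22747.875; s = √(22747.875/7) = 57.0061
CV = 57.0061 / 512.3750 = 0.11126 = 11.126%

11.1%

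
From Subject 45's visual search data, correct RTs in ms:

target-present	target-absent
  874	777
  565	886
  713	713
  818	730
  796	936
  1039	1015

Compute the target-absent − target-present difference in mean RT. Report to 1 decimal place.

42.0 ms

M(target-present) = 4805/6 = 800.833
M(target-absent) = 5057/6 = 842.833
Difference = 842.833 − 800.833 = 42.000 ms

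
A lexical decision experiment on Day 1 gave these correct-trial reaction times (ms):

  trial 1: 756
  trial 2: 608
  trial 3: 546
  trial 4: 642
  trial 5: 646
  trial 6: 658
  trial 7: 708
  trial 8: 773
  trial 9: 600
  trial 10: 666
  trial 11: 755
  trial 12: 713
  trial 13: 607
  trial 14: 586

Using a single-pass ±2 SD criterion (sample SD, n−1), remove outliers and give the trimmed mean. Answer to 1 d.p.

661.7 ms

n = 14, ΣRT = 9264, M = 661.714
Σ(x−M)² = 64226.86; s = √(64226.86/13) = 70.289
Cutoffs: 661.714 ± 2·70.289 → [521.1, 802.3]
No RTs fall outside the cutoffs; all 14 retained. Mean = 9264/14 = 661.714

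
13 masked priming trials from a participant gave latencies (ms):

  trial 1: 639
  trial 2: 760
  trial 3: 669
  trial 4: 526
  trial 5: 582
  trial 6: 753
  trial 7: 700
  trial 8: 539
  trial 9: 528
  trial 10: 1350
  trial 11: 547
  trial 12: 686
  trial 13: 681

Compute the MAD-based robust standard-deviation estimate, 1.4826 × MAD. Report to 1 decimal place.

Sorted: 526, 528, 539, 547, 582, 639, 669, 681, 686, 700, 753, 760, 1350 → median = 669
|x − 669| sorted: 0, 12, 17, 30, 31, 84, 87, 91, 122, 130, 141, 143, 681 → MAD = 87
Robust SD ≈ 1.4826 × 87 = 128.986

129.0 ms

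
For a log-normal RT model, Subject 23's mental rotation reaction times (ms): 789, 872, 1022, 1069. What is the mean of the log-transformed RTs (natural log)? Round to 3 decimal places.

6.836

ln(RT): 6.6708, 6.7708, 6.9295, 6.9745
Σ ln(RT) = 27.3456
Mean = 27.3456/4 = 6.83639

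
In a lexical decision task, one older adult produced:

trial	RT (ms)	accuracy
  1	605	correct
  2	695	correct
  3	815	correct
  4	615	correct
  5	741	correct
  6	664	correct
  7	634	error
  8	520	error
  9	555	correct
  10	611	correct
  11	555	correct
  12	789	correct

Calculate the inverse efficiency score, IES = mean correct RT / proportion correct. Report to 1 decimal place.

Correct trials (n=10): 605, 695, 815, 615, 741, 664, 555, 611, 555, 789
Mean correct RT = 6645/10 = 664.5000 ms
Proportion correct = 10/12
IES = 664.5000 / (10/12) = 797.400 ms

797.4 ms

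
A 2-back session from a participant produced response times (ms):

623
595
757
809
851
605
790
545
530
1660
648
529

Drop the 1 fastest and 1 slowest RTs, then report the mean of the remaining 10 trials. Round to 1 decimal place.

Sorted: 529, 530, 545, 595, 605, 623, 648, 757, 790, 809, 851, 1660
Drop lowest 1 (529) and highest 1 (1660)
Remaining (n=10): Σ = 6753, mean = 6753/10 = 675.300

675.3 ms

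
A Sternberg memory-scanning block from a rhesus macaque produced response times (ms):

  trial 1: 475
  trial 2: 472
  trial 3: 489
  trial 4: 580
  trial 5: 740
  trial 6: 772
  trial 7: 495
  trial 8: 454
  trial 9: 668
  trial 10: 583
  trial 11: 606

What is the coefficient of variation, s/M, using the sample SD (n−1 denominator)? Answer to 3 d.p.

n = 11, Σ = 6334, M = 575.8182
Σ(x−M)² = 124771.636; s = √(124771.636/10) = 111.7012
CV = 111.7012 / 575.8182 = 0.19399

0.194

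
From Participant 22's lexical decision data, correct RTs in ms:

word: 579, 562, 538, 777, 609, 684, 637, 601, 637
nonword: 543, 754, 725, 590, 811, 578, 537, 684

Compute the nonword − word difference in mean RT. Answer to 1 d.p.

M(word) = 5624/9 = 624.889
M(nonword) = 5222/8 = 652.750
Difference = 652.750 − 624.889 = 27.861 ms

27.9 ms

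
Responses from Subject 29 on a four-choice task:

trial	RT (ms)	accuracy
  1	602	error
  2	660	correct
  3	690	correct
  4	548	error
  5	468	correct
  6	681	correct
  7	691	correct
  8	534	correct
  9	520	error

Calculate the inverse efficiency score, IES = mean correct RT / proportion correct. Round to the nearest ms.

Correct trials (n=6): 660, 690, 468, 681, 691, 534
Mean correct RT = 3724/6 = 620.6667 ms
Proportion correct = 6/9
IES = 620.6667 / (6/9) = 931.000 ms

931 ms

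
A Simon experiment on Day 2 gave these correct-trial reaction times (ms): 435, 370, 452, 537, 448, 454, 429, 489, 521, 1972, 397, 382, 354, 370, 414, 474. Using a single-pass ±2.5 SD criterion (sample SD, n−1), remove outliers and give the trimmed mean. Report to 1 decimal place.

435.1 ms

n = 16, ΣRT = 8498, M = 531.125
Σ(x−M)² = 2257325.75; s = √(2257325.75/15) = 387.928
Cutoffs: 531.125 ± 2.5·387.928 → [-438.7, 1500.9]
Outside: 1972 → excluded.
Retained (n=15): Σ = 6526, mean = 6526/15 = 435.067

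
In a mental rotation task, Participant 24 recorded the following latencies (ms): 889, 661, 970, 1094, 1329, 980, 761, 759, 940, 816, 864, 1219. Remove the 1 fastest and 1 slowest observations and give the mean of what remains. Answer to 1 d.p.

Sorted: 661, 759, 761, 816, 864, 889, 940, 970, 980, 1094, 1219, 1329
Drop lowest 1 (661) and highest 1 (1329)
Remaining (n=10): Σ = 9292, mean = 9292/10 = 929.200

929.2 ms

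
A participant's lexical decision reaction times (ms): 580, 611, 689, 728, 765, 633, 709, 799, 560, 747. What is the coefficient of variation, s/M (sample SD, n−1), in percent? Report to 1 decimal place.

12.0%

n = 10, Σ = 6821, M = 682.1000
Σ(x−M)² = 60426.900; s = √(60426.900/9) = 81.9396
CV = 81.9396 / 682.1000 = 0.12013 = 12.013%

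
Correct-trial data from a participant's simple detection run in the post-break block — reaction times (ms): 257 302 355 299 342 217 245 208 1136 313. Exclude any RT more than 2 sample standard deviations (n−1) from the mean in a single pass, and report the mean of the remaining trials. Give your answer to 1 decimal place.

282.0 ms

n = 10, ΣRT = 3674, M = 367.400
Σ(x−M)² = 678658.40; s = √(678658.40/9) = 274.602
Cutoffs: 367.400 ± 2·274.602 → [-181.8, 916.6]
Outside: 1136 → excluded.
Retained (n=9): Σ = 2538, mean = 2538/9 = 282.000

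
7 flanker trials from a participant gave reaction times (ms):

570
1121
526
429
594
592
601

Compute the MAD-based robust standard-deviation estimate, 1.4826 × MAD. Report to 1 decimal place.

32.6 ms

Sorted: 429, 526, 570, 592, 594, 601, 1121 → median = 592
|x − 592| sorted: 0, 2, 9, 22, 66, 163, 529 → MAD = 22
Robust SD ≈ 1.4826 × 22 = 32.617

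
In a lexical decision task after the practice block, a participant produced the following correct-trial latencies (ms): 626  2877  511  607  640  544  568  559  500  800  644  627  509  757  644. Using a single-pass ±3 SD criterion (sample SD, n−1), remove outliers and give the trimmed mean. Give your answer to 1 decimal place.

n = 15, ΣRT = 11413, M = 760.867
Σ(x−M)² = 4900175.73; s = √(4900175.73/14) = 591.619
Cutoffs: 760.867 ± 3·591.619 → [-1014.0, 2535.7]
Outside: 2877 → excluded.
Retained (n=14): Σ = 8536, mean = 8536/14 = 609.714

609.7 ms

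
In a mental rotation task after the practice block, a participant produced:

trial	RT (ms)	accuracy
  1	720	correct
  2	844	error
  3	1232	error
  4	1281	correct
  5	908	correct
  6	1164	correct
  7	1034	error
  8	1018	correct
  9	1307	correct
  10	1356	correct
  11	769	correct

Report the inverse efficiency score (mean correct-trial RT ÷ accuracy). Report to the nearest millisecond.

1465 ms

Correct trials (n=8): 720, 1281, 908, 1164, 1018, 1307, 1356, 769
Mean correct RT = 8523/8 = 1065.3750 ms
Proportion correct = 8/11
IES = 1065.3750 / (8/11) = 1464.891 ms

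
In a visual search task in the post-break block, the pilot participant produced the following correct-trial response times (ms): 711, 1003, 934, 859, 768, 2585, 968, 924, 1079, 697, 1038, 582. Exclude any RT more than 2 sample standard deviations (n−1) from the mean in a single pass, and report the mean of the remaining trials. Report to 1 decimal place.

869.4 ms

n = 12, ΣRT = 12148, M = 1012.333
Σ(x−M)² = 2953008.67; s = √(2953008.67/11) = 518.127
Cutoffs: 1012.333 ± 2·518.127 → [-23.9, 2048.6]
Outside: 2585 → excluded.
Retained (n=11): Σ = 9563, mean = 9563/11 = 869.364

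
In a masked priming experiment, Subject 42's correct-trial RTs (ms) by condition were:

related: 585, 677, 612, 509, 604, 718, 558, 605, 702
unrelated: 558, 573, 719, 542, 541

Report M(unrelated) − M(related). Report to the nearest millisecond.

M(related) = 5570/9 = 618.889
M(unrelated) = 2933/5 = 586.600
Difference = 586.600 − 618.889 = -32.289 ms

-32 ms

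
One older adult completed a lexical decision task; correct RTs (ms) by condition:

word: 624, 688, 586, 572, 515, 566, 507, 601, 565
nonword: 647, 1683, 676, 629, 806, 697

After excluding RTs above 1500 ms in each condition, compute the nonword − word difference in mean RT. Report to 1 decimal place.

nonword: exclude 1683
M(word) = 5224/9 = 580.444
M(nonword) = 3455/5 = 691.000
Difference = 691.000 − 580.444 = 110.556 ms

110.6 ms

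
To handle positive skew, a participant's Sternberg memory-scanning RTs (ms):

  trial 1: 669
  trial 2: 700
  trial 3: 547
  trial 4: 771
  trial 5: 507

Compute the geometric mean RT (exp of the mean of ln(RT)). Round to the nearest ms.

631 ms

ln(RT): 6.5058, 6.5511, 6.3044, 6.6477, 6.2285
Mean ln(RT) = 32.2375/5 = 6.44750
Geometric mean = exp(6.44750) = 631.12 ms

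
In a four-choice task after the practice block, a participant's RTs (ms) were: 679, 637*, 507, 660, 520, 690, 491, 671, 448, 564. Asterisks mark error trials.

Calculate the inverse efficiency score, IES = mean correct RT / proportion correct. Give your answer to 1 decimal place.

Correct trials (n=9): 679, 507, 660, 520, 690, 491, 671, 448, 564
Mean correct RT = 5230/9 = 581.1111 ms
Proportion correct = 9/10
IES = 581.1111 / (9/10) = 645.679 ms

645.7 ms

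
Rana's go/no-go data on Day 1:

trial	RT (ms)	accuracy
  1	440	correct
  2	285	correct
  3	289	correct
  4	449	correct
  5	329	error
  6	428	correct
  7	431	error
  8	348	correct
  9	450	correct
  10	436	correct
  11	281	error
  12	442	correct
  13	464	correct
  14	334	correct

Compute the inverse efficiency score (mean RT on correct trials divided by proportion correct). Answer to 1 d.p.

Correct trials (n=11): 440, 285, 289, 449, 428, 348, 450, 436, 442, 464, 334
Mean correct RT = 4365/11 = 396.8182 ms
Proportion correct = 11/14
IES = 396.8182 / (11/14) = 505.041 ms

505.0 ms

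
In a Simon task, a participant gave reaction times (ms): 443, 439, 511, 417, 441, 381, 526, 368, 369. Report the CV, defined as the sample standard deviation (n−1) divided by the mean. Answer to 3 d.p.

0.132

n = 9, Σ = 3895, M = 432.7778
Σ(x−M)² = 26213.556; s = √(26213.556/8) = 57.2424
CV = 57.2424 / 432.7778 = 0.13227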